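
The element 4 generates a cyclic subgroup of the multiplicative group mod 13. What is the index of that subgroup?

2

Since 4 ∈ (Z/13Z)^×, its order divides φ(13) = 13 − 1 = 12 = 2^2 · 3.
Divisors of 12: 1, 2, 3, 4, 6, 12.
Evaluate successive powers at the divisors of 12:
4^1 ≡ 4
4^2 ≡ 3
4^3 ≡ 12
4^4 ≡ 9
4^6 ≡ 1
Thus |⟨4⟩| = ord(4) = 6.
[(Z/13Z)^× : ⟨4⟩] = 12/6 = 2.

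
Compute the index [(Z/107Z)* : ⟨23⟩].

ord(23) | φ(107) = 107 − 1 = 106 = 2 · 53.
Divisors of 106: 1, 2, 53, 106.
Check 23^d mod 107 for each divisor in increasing order:
23^1 ≡ 23 (mod 107)
23^2 ≡ 101 (mod 107)
23^53 ≡ 1 (mod 107) ✓
The order of 23 is 53, so the subgroup it generates has 53 elements.
The index is φ(107) / ord(23) = 106 / 53 = 2.

2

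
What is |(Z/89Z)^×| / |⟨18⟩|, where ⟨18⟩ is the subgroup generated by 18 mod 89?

Since 18 ∈ (Z/89Z)^×, its order divides φ(89) = 89 − 1 = 88 = 2^3 · 11.
Divisors of 88: 1, 2, 4, 8, 11, 22, 44, 88.
Evaluate successive powers at the divisors of 88:
18^1 ≡ 18
18^2 ≡ 57
18^4 ≡ 45
18^8 ≡ 67
18^11 ≡ 34
18^22 ≡ 88
18^44 ≡ 1
The order of 18 is 44, so the subgroup it generates has 44 elements.
Index = |(Z/89Z)^×| / |⟨18⟩| = 88 / 44 = 2.

2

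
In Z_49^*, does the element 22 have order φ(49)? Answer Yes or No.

φ(49) = φ(7^2) = 7·(7−1) = 42 = 2 · 3 · 7.
An element g generates (Z/49Z)^× iff g^(42/q) ≢ 1 (mod 49) for each prime q ∈ {2, 3, 7}.
22^21 ≡ 1 (mod 49)  [q = 2: ≡ 1 ✗]
22^14 ≡ 1 (mod 49)  [q = 3: ≡ 1 ✗]
22^6 ≡ 29 (mod 49)  [q = 7: ≢ 1 ✓]
Since 22^21 ≡ 1, the order of 22 divides 21 < 42, so 22 is not a primitive root.

No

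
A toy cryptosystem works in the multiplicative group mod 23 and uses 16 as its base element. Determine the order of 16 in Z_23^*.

ord(16) | φ(23) = 23 − 1 = 22 = 2 · 11.
Divisors of 22: 1, 2, 11, 22.
Evaluate successive powers at the divisors of 22:
16^1 ≡ 16
16^2 ≡ 3
16^11 ≡ 1
The smallest such exponent is 11, so the order of 16 is 11.

11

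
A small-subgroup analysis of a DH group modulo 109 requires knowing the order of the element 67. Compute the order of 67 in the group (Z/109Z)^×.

The order of 67 must divide φ(109) = 109 − 1 = 108 = 2^2 · 3^3.
Divisors of 108: 1, 2, 3, 4, 6, 9, 12, 18, 27, 36, 54, 108.
Compute 67^d (mod 109) for the divisors d until we hit 1:
67^1 ≡ 67 (mod 109)
67^2 ≡ 20 (mod 109)
67^3 ≡ 32 (mod 109)
67^4 ≡ 73 (mod 109)
67^6 ≡ 43 (mod 109)
67^9 ≡ 68 (mod 109)
67^12 ≡ 105 (mod 109)
67^18 ≡ 46 (mod 109)
67^27 ≡ 76 (mod 109)
67^36 ≡ 45 (mod 109)
67^54 ≡ 108 (mod 109)
67^108 ≡ 1 (mod 109) ✓
So ord_109(67) = 108.

108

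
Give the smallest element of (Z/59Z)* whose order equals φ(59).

φ(59) = 59 − 1 = 58 = 2 · 29.
g is a primitive root iff g^(58/q) ≢ 1 (mod 59) for each prime q ∈ {2, 29}.
g = 2: 2^29 ≡ 58; 2^2 ≡ 4 — none is 1, so 2 is a primitive root.
So 2 is the smallest generator of (Z/59Z)^×.

2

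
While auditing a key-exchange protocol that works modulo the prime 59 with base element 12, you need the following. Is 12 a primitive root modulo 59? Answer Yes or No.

φ(59) = 59 − 1 = 58 = 2 · 29.
Test 12^(58/q) mod 59 for each prime factor q of 58:
12^29 ≡ 1 (mod 59)  [q = 2: ≡ 1 ✗]
12^2 ≡ 26 (mod 59)  [q = 29: ≢ 1 ✓]
Since 12^29 ≡ 1, the order of 12 divides 29 < 58, so 12 is not a primitive root.

No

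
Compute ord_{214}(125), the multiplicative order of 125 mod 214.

106

Since 125 ∈ (Z/214Z)^×, its order divides φ(214) = φ(2)·φ(107) = 1·106 = 106 = 2 · 53.
Divisors of 106: 1, 2, 53, 106.
Evaluate successive powers at the divisors of 106:
125^1 ≡ 125 (mod 214)
125^2 ≡ 3 (mod 214)
125^53 ≡ 213 (mod 214)
125^106 ≡ 1 (mod 214) ✓
The smallest such exponent is 106, so the order of 125 is 106.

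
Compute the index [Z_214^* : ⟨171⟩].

2

By Lagrange's theorem, ord_214(171) divides φ(214) = φ(2)·φ(107) = 1·106 = 106 = 2 · 53.
Divisors of 106: 1, 2, 53, 106.
Test each divisor d:
171^1 ≡ 171 (mod 214)
171^2 ≡ 137 (mod 214)
171^53 ≡ 1 (mod 214) ✓
So ord_214(171) = 53, hence |⟨171⟩| = 53.
Index = |(Z/214Z)^×| / |⟨171⟩| = 106 / 53 = 2.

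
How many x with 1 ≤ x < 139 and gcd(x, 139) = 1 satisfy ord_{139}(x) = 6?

φ(139) = 139 − 1 = 138 = 2 · 3 · 23.
Since (Z/139Z)^× is cyclic of order 138, the number of elements of order d is φ(d) when d | 138 and 0 otherwise.
6 = 2 · 3 divides 138, and φ(6) = 2.

2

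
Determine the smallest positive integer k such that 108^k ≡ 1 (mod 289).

ord(108) | φ(289) = φ(17^2) = 17·(17−1) = 272 = 2^4 · 17.
Divisors of 272: 1, 2, 4, 8, 16, 17, 34, 68, 136, 272.
Check 108^d mod 289 for each divisor in increasing order:
108^1 ≡ 108 (mod 289)
108^2 ≡ 104 (mod 289)
108^4 ≡ 123 (mod 289)
108^8 ≡ 101 (mod 289)
108^16 ≡ 86 (mod 289)
108^17 ≡ 40 (mod 289)
108^34 ≡ 155 (mod 289)
108^68 ≡ 38 (mod 289)
108^136 ≡ 288 (mod 289)
108^272 ≡ 1 (mod 289) ✓
Hence ord(108) = 272.

272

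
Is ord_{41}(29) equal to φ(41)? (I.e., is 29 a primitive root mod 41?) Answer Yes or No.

φ(41) = 41 − 1 = 40 = 2^3 · 5.
Test 29^(40/q) mod 41 for each prime factor q of 40:
29^20 ≡ 40 (mod 41)  [q = 2: ≢ 1 ✓]
29^8 ≡ 18 (mod 41)  [q = 5: ≢ 1 ✓]
Every test exponent gives a nontrivial residue, hence 29 generates the full group.

Yes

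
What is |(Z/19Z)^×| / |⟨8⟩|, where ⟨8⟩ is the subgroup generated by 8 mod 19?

The order of 8 must divide φ(19) = 19 − 1 = 18 = 2 · 3^2.
Divisors of 18: 1, 2, 3, 6, 9, 18.
Compute 8^d (mod 19) for the divisors d until we hit 1:
8^1 ≡ 8 (mod 19)
8^2 ≡ 7 (mod 19)
8^3 ≡ 18 (mod 19)
8^6 ≡ 1 (mod 19) ✓
The order of 8 is 6, so the subgroup it generates has 6 elements.
[(Z/19Z)^× : ⟨8⟩] = 18/6 = 3.

3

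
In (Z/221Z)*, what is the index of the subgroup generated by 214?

4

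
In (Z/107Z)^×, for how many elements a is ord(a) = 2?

1

φ(107) = 107 − 1 = 106 = 2 · 53.
Since (Z/107Z)^× is cyclic of order 106, the number of elements of order d is φ(d) when d | 106 and 0 otherwise.
2 | 106, and φ(2) = 2 − 1 = 1.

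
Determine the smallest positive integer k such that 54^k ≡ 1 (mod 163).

By Lagrange's theorem, ord_163(54) divides φ(163) = 163 − 1 = 162 = 2 · 3^4.
Divisors of 162: 1, 2, 3, 6, 9, 18, 27, 54, 81, 162.
Test each divisor d:
54^1 ≡ 54
54^2 ≡ 145
54^3 ≡ 6
54^6 ≡ 36
54^9 ≡ 53
54^18 ≡ 38
54^27 ≡ 58
54^54 ≡ 104
54^81 ≡ 1
The smallest such exponent is 81, so the order of 54 is 81.

81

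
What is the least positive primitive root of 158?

3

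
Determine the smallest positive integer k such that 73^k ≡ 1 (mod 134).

33

The order of 73 must divide φ(134) = φ(2)·φ(67) = 1·66 = 66 = 2 · 3 · 11.
Divisors of 66: 1, 2, 3, 6, 11, 22, 33, 66.
Evaluate successive powers at the divisors of 66:
73^1 ≡ 73
73^2 ≡ 103
73^3 ≡ 15
73^6 ≡ 91
73^11 ≡ 29
73^22 ≡ 37
73^33 ≡ 1
Therefore the multiplicative order of 73 modulo 134 is 33.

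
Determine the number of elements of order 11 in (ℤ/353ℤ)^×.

φ(353) = 353 − 1 = 352 = 2^5 · 11.
Since (Z/353Z)^× is cyclic of order 352, the number of elements of order d is φ(d) when d | 352 and 0 otherwise.
11 | 352, and φ(11) = 11 − 1 = 10.

10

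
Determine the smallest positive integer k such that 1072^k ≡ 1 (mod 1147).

30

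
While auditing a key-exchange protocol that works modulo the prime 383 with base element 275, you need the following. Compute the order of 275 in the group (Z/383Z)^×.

ord(275) | φ(383) = 383 − 1 = 382 = 2 · 191.
Divisors of 382: 1, 2, 191, 382.
Evaluate successive powers at the divisors of 382:
275^1 ≡ 275 (mod 383)
275^2 ≡ 174 (mod 383)
275^191 ≡ 382 (mod 383)
275^382 ≡ 1 (mod 383) ✓
So ord_383(275) = 382.

382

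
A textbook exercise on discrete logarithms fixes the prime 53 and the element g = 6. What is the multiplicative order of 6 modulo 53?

26

The order of 6 must divide φ(53) = 53 − 1 = 52 = 2^2 · 13.
Divisors of 52: 1, 2, 4, 13, 26, 52.
Compute 6^d (mod 53) for the divisors d until we hit 1:
6^1 ≡ 6
6^2 ≡ 36
6^4 ≡ 24
6^13 ≡ 52
6^26 ≡ 1
Hence ord(6) = 26.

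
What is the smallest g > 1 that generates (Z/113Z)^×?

φ(113) = 113 − 1 = 112 = 2^4 · 7.
Test candidates g = 2, 3, … against the prime factors q ∈ {2, 7} of φ(113): g is a generator iff g^(112/q) ≢ 1 for every such q.
g = 2: 2^56 ≡ 1 — hits 1, so not a primitive root.
g = 3: 3^56 ≡ 112; 3^16 ≡ 49 — none is 1, so 3 is a primitive root.
So 3 is the smallest generator of (Z/113Z)^×.

3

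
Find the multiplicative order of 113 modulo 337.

ord(113) | φ(337) = 337 − 1 = 336 = 2^4 · 3 · 7.
Divisors of 336: 1, 2, 3, 4, 6, 7, 8, 12, 14, 16, 21, 24, 28, 42, 48, 56, 84, 112, 168, 336.
Compute 113^d (mod 337) for the divisors d until we hit 1:
113^1 ≡ 113 (mod 337)
113^2 ≡ 300 (mod 337)
113^3 ≡ 200 (mod 337)
113^4 ≡ 21 (mod 337)
113^6 ≡ 234 (mod 337)
113^7 ≡ 156 (mod 337)
113^8 ≡ 104 (mod 337)
113^12 ≡ 162 (mod 337)
113^14 ≡ 72 (mod 337)
113^16 ≡ 32 (mod 337)
113^21 ≡ 111 (mod 337)
113^24 ≡ 295 (mod 337)
113^28 ≡ 129 (mod 337)
113^42 ≡ 189 (mod 337)
113^48 ≡ 79 (mod 337)
113^56 ≡ 128 (mod 337)
113^84 ≡ 336 (mod 337)
113^112 ≡ 208 (mod 337)
113^168 ≡ 1 (mod 337) ✓
So ord_337(113) = 168.

168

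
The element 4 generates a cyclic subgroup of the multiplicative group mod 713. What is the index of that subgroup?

12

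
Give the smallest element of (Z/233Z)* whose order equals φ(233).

3

φ(233) = 233 − 1 = 232 = 2^3 · 29.
g is a primitive root iff g^(232/q) ≢ 1 (mod 233) for each prime q ∈ {2, 29}.
g = 2: 2^116 ≡ 1 — hits 1, so not a primitive root.
g = 3: 3^116 ≡ 232; 3^8 ≡ 37 — none is 1, so 3 is a primitive root.
The smallest primitive root modulo 233 is 3.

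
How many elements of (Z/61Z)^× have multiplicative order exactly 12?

4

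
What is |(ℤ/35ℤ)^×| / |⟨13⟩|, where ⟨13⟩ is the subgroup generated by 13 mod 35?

6

ord(13) | φ(35) = φ(5·7) = (5−1)·(7−1) = 4·6 = 24 = 2^3 · 3.
Divisors of 24: 1, 2, 3, 4, 6, 8, 12, 24.
Check 13^d mod 35 for each divisor in increasing order:
13^1 ≡ 13
13^2 ≡ 29
13^3 ≡ 27
13^4 ≡ 1
The order of 13 is 4, so the subgroup it generates has 4 elements.
[(Z/35Z)^× : ⟨13⟩] = 24/4 = 6.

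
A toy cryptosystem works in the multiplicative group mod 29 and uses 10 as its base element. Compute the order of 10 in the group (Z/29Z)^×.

28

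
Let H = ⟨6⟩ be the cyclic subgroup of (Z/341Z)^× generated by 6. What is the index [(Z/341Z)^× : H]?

Since 6 ∈ (Z/341Z)^×, its order divides φ(341) = φ(11·31) = (11−1)·(31−1) = 10·30 = 300 = 2^2 · 3 · 5^2.
Divisors of 300: 1, 2, 3, 4, 5, 6, 10, 12, 15, 20, 25, 30, 50, 60, 75, 100, 150, 300.
Test each divisor d:
6^1 ≡ 6 (mod 341)
6^2 ≡ 36 (mod 341)
6^3 ≡ 216 (mod 341)
6^4 ≡ 273 (mod 341)
6^5 ≡ 274 (mod 341)
6^6 ≡ 280 (mod 341)
6^10 ≡ 56 (mod 341)
6^12 ≡ 311 (mod 341)
6^15 ≡ 340 (mod 341)
6^20 ≡ 67 (mod 341)
6^25 ≡ 285 (mod 341)
6^30 ≡ 1 (mod 341) ✓
Thus |⟨6⟩| = ord(6) = 30.
The index is φ(341) / ord(6) = 300 / 30 = 10.

10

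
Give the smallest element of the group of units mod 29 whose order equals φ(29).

φ(29) = 29 − 1 = 28 = 2^2 · 7.
g is a primitive root iff g^(28/q) ≢ 1 (mod 29) for each prime q ∈ {2, 7}.
g = 2: 2^14 ≡ 28; 2^4 ≡ 16 — none is 1, so 2 is a primitive root.
The smallest primitive root modulo 29 is 2.

2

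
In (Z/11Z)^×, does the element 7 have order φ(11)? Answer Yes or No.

φ(11) = 11 − 1 = 10 = 2 · 5.
Test 7^(10/q) mod 11 for each prime factor q of 10:
7^5 ≡ 10 (mod 11)  [q = 2: ≢ 1 ✓]
7^2 ≡ 5 (mod 11)  [q = 5: ≢ 1 ✓]
Every test exponent gives a nontrivial residue, hence 7 generates the full group.

Yes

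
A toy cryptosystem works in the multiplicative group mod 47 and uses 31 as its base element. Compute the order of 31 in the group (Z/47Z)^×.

46

Since 31 ∈ (Z/47Z)^×, its order divides φ(47) = 47 − 1 = 46 = 2 · 23.
Divisors of 46: 1, 2, 23, 46.
Test each divisor d:
31^1 ≡ 31
31^2 ≡ 21
31^23 ≡ 46
31^46 ≡ 1
Therefore the multiplicative order of 31 modulo 47 is 46.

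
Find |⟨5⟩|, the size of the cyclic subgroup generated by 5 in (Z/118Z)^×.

29

ord(5) | φ(118) = φ(2)·φ(59) = 1·58 = 58 = 2 · 29.
Divisors of 58: 1, 2, 29, 58.
Test each divisor d:
5^1 ≡ 5
5^2 ≡ 25
5^29 ≡ 1
So ord_118(5) = 29.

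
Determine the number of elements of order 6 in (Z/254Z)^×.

φ(254) = φ(2)·φ(127) = 1·126 = 126 = 2 · 3^2 · 7.
In a cyclic group of order 126, there are φ(d) elements of order d for each divisor d of 126, and zero for non-divisors.
6 = 2 · 3 divides 126, and φ(6) = 2.

2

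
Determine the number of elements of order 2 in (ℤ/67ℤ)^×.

1

φ(67) = 67 − 1 = 66 = 2 · 3 · 11.
Since (Z/67Z)^× is cyclic of order 66, the number of elements of order d is φ(d) when d | 66 and 0 otherwise.
2 | 66, and φ(2) = 2 − 1 = 1.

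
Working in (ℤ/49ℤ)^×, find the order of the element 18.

3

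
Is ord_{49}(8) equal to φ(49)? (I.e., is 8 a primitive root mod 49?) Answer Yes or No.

No

φ(49) = φ(7^2) = 7·(7−1) = 42 = 2 · 3 · 7.
It suffices to check that the order of 8 is not a proper divisor of 42: compute 8^(42/q) for q ∈ {2, 3, 7}.
8^21 ≡ 1 (mod 49)  [q = 2: ≡ 1 ✗]
8^14 ≡ 1 (mod 49)  [q = 3: ≡ 1 ✗]
8^6 ≡ 43 (mod 49)  [q = 7: ≢ 1 ✓]
The check at q = 2 fails, so 8 generates a proper subgroup.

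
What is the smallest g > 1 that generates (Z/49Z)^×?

φ(49) = φ(7^2) = 7·(7−1) = 42 = 2 · 3 · 7.
Test candidates g = 2, 3, … against the prime factors q ∈ {2, 3, 7} of φ(49): g is a generator iff g^(42/q) ≢ 1 for every such q.
g = 2: 2^21 ≡ 1 — hits 1, so not a primitive root.
g = 3: 3^21 ≡ 48; 3^14 ≡ 30; 3^6 ≡ 43 — none is 1, so 3 is a primitive root.
Hence the least primitive root of 49 is 3.

3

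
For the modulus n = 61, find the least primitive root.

2

φ(61) = 61 − 1 = 60 = 2^2 · 3 · 5.
Test candidates g = 2, 3, … against the prime factors q ∈ {2, 3, 5} of φ(61): g is a generator iff g^(60/q) ≢ 1 for every such q.
g = 2: 2^30 ≡ 60; 2^20 ≡ 47; 2^12 ≡ 9 — none is 1, so 2 is a primitive root.
So 2 is the smallest generator of (Z/61Z)^×.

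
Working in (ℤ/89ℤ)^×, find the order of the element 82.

88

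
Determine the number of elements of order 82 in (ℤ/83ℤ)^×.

40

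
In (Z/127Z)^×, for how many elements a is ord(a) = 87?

0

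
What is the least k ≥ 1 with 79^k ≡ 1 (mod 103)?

17

ord(79) | φ(103) = 103 − 1 = 102 = 2 · 3 · 17.
Divisors of 102: 1, 2, 3, 6, 17, 34, 51, 102.
Compute 79^d (mod 103) for the divisors d until we hit 1:
79^1 ≡ 79 (mod 103)
79^2 ≡ 61 (mod 103)
79^3 ≡ 81 (mod 103)
79^6 ≡ 72 (mod 103)
79^17 ≡ 1 (mod 103) ✓
Therefore the multiplicative order of 79 modulo 103 is 17.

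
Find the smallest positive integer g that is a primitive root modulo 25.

2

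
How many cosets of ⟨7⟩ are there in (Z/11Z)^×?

By Lagrange's theorem, ord_11(7) divides φ(11) = 11 − 1 = 10 = 2 · 5.
Divisors of 10: 1, 2, 5, 10.
Check 7^d mod 11 for each divisor in increasing order:
7^1 ≡ 7 (mod 11)
7^2 ≡ 5 (mod 11)
7^5 ≡ 10 (mod 11)
7^10 ≡ 1 (mod 11) ✓
The order of 7 is 10, so the subgroup it generates has 10 elements.
Index = |(Z/11Z)^×| / |⟨7⟩| = 10 / 10 = 1.

1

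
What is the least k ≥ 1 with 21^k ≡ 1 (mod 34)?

By Lagrange's theorem, ord_34(21) divides φ(34) = φ(2)·φ(17) = 1·16 = 16 = 2^4.
Divisors of 16: 1, 2, 4, 8, 16.
Check 21^d mod 34 for each divisor in increasing order:
21^1 ≡ 21
21^2 ≡ 33
21^4 ≡ 1
So ord_34(21) = 4.

4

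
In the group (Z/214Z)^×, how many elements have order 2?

φ(214) = φ(2)·φ(107) = 1·106 = 106 = 2 · 53.
In a cyclic group of order 106, there are φ(d) elements of order d for each divisor d of 106, and zero for non-divisors.
2 | 106, and φ(2) = 2 − 1 = 1.

1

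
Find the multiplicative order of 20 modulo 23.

By Lagrange's theorem, ord_23(20) divides φ(23) = 23 − 1 = 22 = 2 · 11.
Divisors of 22: 1, 2, 11, 22.
Compute 20^d (mod 23) for the divisors d until we hit 1:
20^1 ≡ 20
20^2 ≡ 9
20^11 ≡ 22
20^22 ≡ 1
Hence ord(20) = 22.

22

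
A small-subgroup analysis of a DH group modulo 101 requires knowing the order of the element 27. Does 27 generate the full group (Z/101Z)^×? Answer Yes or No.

Yes

φ(101) = 101 − 1 = 100 = 2^2 · 5^2.
An element g generates (Z/101Z)^× iff g^(100/q) ≢ 1 (mod 101) for each prime q ∈ {2, 5}.
27^50 ≡ 100 (mod 101)  [q = 2: ≢ 1 ✓]
27^20 ≡ 36 (mod 101)  [q = 5: ≢ 1 ✓]
None equal 1, so ord_101(27) = 100: 27 is a primitive root.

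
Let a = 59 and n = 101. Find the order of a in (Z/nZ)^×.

100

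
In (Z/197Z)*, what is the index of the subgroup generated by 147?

By Lagrange's theorem, ord_197(147) divides φ(197) = 197 − 1 = 196 = 2^2 · 7^2.
Divisors of 196: 1, 2, 4, 7, 14, 28, 49, 98, 196.
Compute 147^d (mod 197) for the divisors d until we hit 1:
147^1 ≡ 147 (mod 197)
147^2 ≡ 136 (mod 197)
147^4 ≡ 175 (mod 197)
147^7 ≡ 77 (mod 197)
147^14 ≡ 19 (mod 197)
147^28 ≡ 164 (mod 197)
147^49 ≡ 183 (mod 197)
147^98 ≡ 196 (mod 197)
147^196 ≡ 1 (mod 197) ✓
So ord_197(147) = 196, hence |⟨147⟩| = 196.
[(Z/197Z)^× : ⟨147⟩] = 196/196 = 1.

1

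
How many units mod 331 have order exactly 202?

φ(331) = 331 − 1 = 330 = 2 · 3 · 5 · 11.
(Z/331Z)^× is cyclic (|G| = 330); a cyclic group of order m has exactly φ(d) elements of each order d | m, and none otherwise.
202 does not divide 330, so no element of (Z/331Z)^× has order 202.

0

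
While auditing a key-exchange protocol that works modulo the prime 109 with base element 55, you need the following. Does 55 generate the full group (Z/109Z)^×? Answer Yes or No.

No

φ(109) = 109 − 1 = 108 = 2^2 · 3^3.
Test 55^(108/q) mod 109 for each prime factor q of 108:
55^54 ≡ 108 (mod 109)  [q = 2: ≢ 1 ✓]
55^36 ≡ 1 (mod 109)  [q = 3: ≡ 1 ✗]
Since 55^36 ≡ 1, the order of 55 divides 36 < 108, so 55 is not a primitive root.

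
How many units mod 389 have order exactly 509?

φ(389) = 389 − 1 = 388 = 2^2 · 97.
In a cyclic group of order 388, there are φ(d) elements of order d for each divisor d of 388, and zero for non-divisors.
Since 509 ∤ 388, the count is 0.

0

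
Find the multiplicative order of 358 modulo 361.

171

By Lagrange's theorem, ord_361(358) divides φ(361) = φ(19^2) = 19·(19−1) = 342 = 2 · 3^2 · 19.
Divisors of 342: 1, 2, 3, 6, 9, 18, 19, 38, 57, 114, 171, 342.
Evaluate successive powers at the divisors of 342:
358^1 ≡ 358 (mod 361)
358^2 ≡ 9 (mod 361)
358^3 ≡ 334 (mod 361)
358^6 ≡ 7 (mod 361)
358^9 ≡ 172 (mod 361)
358^18 ≡ 343 (mod 361)
358^19 ≡ 54 (mod 361)
358^38 ≡ 28 (mod 361)
358^57 ≡ 68 (mod 361)
358^114 ≡ 292 (mod 361)
358^171 ≡ 1 (mod 361) ✓
Hence ord(358) = 171.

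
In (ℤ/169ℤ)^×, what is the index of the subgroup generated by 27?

ord(27) | φ(169) = φ(13^2) = 13·(13−1) = 156 = 2^2 · 3 · 13.
Divisors of 156: 1, 2, 3, 4, 6, 12, 13, 26, 39, 52, 78, 156.
Evaluate successive powers at the divisors of 156:
27^1 ≡ 27
27^2 ≡ 53
27^3 ≡ 79
27^4 ≡ 105
27^6 ≡ 157
27^12 ≡ 144
27^13 ≡ 1
The order of 27 is 13, so the subgroup it generates has 13 elements.
[(Z/169Z)^× : ⟨27⟩] = 156/13 = 12.

12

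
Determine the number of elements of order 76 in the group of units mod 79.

0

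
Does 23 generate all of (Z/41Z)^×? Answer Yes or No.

φ(41) = 41 − 1 = 40 = 2^3 · 5.
23 is a primitive root mod 41 iff 23^(φ(41)/q) ≢ 1 for every prime q | φ(41), i.e. q ∈ {2, 5}.
23^20 ≡ 1 (mod 41)  [q = 2: ≡ 1 ✗]
23^8 ≡ 10 (mod 41)  [q = 5: ≢ 1 ✓]
23^20 ≡ 1 shows ord(23) | 20, strictly less than φ(41); not a primitive root.

No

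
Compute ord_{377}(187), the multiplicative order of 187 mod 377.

The order of 187 must divide φ(377) = φ(13·29) = (13−1)·(29−1) = 12·28 = 336 = 2^4 · 3 · 7.
Divisors of 336: 1, 2, 3, 4, 6, 7, 8, 12, 14, 16, 21, 24, 28, 42, 48, 56, 84, 112, 168, 336.
Compute 187^d (mod 377) for the divisors d until we hit 1:
187^1 ≡ 187 (mod 377)
187^2 ≡ 285 (mod 377)
187^3 ≡ 138 (mod 377)
187^4 ≡ 170 (mod 377)
187^6 ≡ 194 (mod 377)
187^7 ≡ 86 (mod 377)
187^8 ≡ 248 (mod 377)
187^12 ≡ 313 (mod 377)
187^14 ≡ 233 (mod 377)
187^16 ≡ 53 (mod 377)
187^21 ≡ 57 (mod 377)
187^24 ≡ 326 (mod 377)
187^28 ≡ 1 (mod 377) ✓
Hence ord(187) = 28.

28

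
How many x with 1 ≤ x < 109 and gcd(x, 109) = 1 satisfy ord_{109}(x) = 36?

φ(109) = 109 − 1 = 108 = 2^2 · 3^3.
(Z/109Z)^× is cyclic (|G| = 108); a cyclic group of order m has exactly φ(d) elements of each order d | m, and none otherwise.
36 = 2^2 · 3^2 divides 108, and φ(36) = 12.

12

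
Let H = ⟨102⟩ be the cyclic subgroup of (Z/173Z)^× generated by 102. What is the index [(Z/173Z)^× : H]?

ord(102) | φ(173) = 173 − 1 = 172 = 2^2 · 43.
Divisors of 172: 1, 2, 4, 43, 86, 172.
Check 102^d mod 173 for each divisor in increasing order:
102^1 ≡ 102
102^2 ≡ 24
102^4 ≡ 57
102^43 ≡ 80
102^86 ≡ 172
102^172 ≡ 1
So ord_173(102) = 172, hence |⟨102⟩| = 172.
Index = |(Z/173Z)^×| / |⟨102⟩| = 172 / 172 = 1.

1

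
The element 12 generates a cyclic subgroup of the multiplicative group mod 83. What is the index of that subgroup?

2

Since 12 ∈ (Z/83Z)^×, its order divides φ(83) = 83 − 1 = 82 = 2 · 41.
Divisors of 82: 1, 2, 41, 82.
Evaluate successive powers at the divisors of 82:
12^1 ≡ 12 (mod 83)
12^2 ≡ 61 (mod 83)
12^41 ≡ 1 (mod 83) ✓
Thus |⟨12⟩| = ord(12) = 41.
[(Z/83Z)^× : ⟨12⟩] = 82/41 = 2.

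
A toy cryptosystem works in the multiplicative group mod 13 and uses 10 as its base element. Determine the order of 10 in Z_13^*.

6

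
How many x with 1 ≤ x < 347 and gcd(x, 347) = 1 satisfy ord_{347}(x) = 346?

φ(347) = 347 − 1 = 346 = 2 · 173.
(Z/347Z)^× is cyclic (|G| = 346); a cyclic group of order m has exactly φ(d) elements of each order d | m, and none otherwise.
346 = 2 · 173 divides 346, and φ(346) = 172.

172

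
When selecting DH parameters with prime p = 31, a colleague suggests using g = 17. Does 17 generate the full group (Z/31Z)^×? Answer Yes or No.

Yes

φ(31) = 31 − 1 = 30 = 2 · 3 · 5.
An element g generates (Z/31Z)^× iff g^(30/q) ≢ 1 (mod 31) for each prime q ∈ {2, 3, 5}.
17^15 ≡ 30 (mod 31)  [q = 2: ≢ 1 ✓]
17^10 ≡ 25 (mod 31)  [q = 3: ≢ 1 ✓]
17^6 ≡ 8 (mod 31)  [q = 5: ≢ 1 ✓]
All checks pass, so 17 has order 30 and is a primitive root modulo 31.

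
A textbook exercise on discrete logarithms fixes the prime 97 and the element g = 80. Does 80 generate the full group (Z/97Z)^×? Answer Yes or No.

Yes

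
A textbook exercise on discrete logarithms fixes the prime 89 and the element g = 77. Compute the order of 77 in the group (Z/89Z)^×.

8

The order of 77 must divide φ(89) = 89 − 1 = 88 = 2^3 · 11.
Divisors of 88: 1, 2, 4, 8, 11, 22, 44, 88.
Compute 77^d (mod 89) for the divisors d until we hit 1:
77^1 ≡ 77 (mod 89)
77^2 ≡ 55 (mod 89)
77^4 ≡ 88 (mod 89)
77^8 ≡ 1 (mod 89) ✓
The smallest such exponent is 8, so the order of 77 is 8.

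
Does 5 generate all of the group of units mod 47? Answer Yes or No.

Yes

φ(47) = 47 − 1 = 46 = 2 · 23.
An element g generates (Z/47Z)^× iff g^(46/q) ≢ 1 (mod 47) for each prime q ∈ {2, 23}.
5^23 ≡ 46 (mod 47)  [q = 2: ≢ 1 ✓]
5^2 ≡ 25 (mod 47)  [q = 23: ≢ 1 ✓]
Every test exponent gives a nontrivial residue, hence 5 generates the full group.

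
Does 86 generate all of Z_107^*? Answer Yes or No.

No

φ(107) = 107 − 1 = 106 = 2 · 53.
An element g generates (Z/107Z)^× iff g^(106/q) ≢ 1 (mod 107) for each prime q ∈ {2, 53}.
86^53 ≡ 1 (mod 107)  [q = 2: ≡ 1 ✗]
86^2 ≡ 13 (mod 107)  [q = 53: ≢ 1 ✓]
The check at q = 2 fails, so 86 generates a proper subgroup.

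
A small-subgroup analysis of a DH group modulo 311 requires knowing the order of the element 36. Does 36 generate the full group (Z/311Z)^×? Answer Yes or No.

φ(311) = 311 − 1 = 310 = 2 · 5 · 31.
Test 36^(310/q) mod 311 for each prime factor q of 310:
36^155 ≡ 1 (mod 311)  [q = 2: ≡ 1 ✗]
36^62 ≡ 52 (mod 311)  [q = 5: ≢ 1 ✓]
36^10 ≡ 1 (mod 311)  [q = 31: ≡ 1 ✗]
The check at q = 2 fails, so 36 generates a proper subgroup.

No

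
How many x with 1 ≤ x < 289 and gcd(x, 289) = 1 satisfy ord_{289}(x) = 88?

0

φ(289) = φ(17^2) = 17·(17−1) = 272 = 2^4 · 17.
In a cyclic group of order 272, there are φ(d) elements of order d for each divisor d of 272, and zero for non-divisors.
88 does not divide 272, so no element of (Z/289Z)^× has order 88.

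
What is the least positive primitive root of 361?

2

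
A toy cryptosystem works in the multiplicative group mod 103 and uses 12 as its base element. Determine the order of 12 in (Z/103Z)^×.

102

By Lagrange's theorem, ord_103(12) divides φ(103) = 103 − 1 = 102 = 2 · 3 · 17.
Divisors of 102: 1, 2, 3, 6, 17, 34, 51, 102.
Evaluate successive powers at the divisors of 102:
12^1 ≡ 12 (mod 103)
12^2 ≡ 41 (mod 103)
12^3 ≡ 80 (mod 103)
12^6 ≡ 14 (mod 103)
12^17 ≡ 57 (mod 103)
12^34 ≡ 56 (mod 103)
12^51 ≡ 102 (mod 103)
12^102 ≡ 1 (mod 103) ✓
Therefore the multiplicative order of 12 modulo 103 is 102.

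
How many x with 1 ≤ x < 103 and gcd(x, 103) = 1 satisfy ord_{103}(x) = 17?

16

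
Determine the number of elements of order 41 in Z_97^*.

φ(97) = 97 − 1 = 96 = 2^5 · 3.
(Z/97Z)^× is cyclic (|G| = 96); a cyclic group of order m has exactly φ(d) elements of each order d | m, and none otherwise.
Since 41 ∤ 96, the count is 0.

0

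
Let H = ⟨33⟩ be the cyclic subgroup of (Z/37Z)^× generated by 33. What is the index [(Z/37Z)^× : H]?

4

The order of 33 must divide φ(37) = 37 − 1 = 36 = 2^2 · 3^2.
Divisors of 36: 1, 2, 3, 4, 6, 9, 12, 18, 36.
Test each divisor d:
33^1 ≡ 33 (mod 37)
33^2 ≡ 16 (mod 37)
33^3 ≡ 10 (mod 37)
33^4 ≡ 34 (mod 37)
33^6 ≡ 26 (mod 37)
33^9 ≡ 1 (mod 37) ✓
Thus |⟨33⟩| = ord(33) = 9.
Index = |(Z/37Z)^×| / |⟨33⟩| = 36 / 9 = 4.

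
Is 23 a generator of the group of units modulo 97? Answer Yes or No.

Yes

φ(97) = 97 − 1 = 96 = 2^5 · 3.
Test 23^(96/q) mod 97 for each prime factor q of 96:
23^48 ≡ 96 (mod 97)  [q = 2: ≢ 1 ✓]
23^32 ≡ 61 (mod 97)  [q = 3: ≢ 1 ✓]
Every test exponent gives a nontrivial residue, hence 23 generates the full group.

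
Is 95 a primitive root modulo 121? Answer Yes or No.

Yes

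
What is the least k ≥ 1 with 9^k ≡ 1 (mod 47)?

23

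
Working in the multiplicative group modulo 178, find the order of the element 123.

4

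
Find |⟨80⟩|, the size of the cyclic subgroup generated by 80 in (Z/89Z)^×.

44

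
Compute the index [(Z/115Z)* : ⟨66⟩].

ord(66) | φ(115) = φ(5·23) = (5−1)·(23−1) = 4·22 = 88 = 2^3 · 11.
Divisors of 88: 1, 2, 4, 8, 11, 22, 44, 88.
Compute 66^d (mod 115) for the divisors d until we hit 1:
66^1 ≡ 66 (mod 115)
66^2 ≡ 101 (mod 115)
66^4 ≡ 81 (mod 115)
66^8 ≡ 6 (mod 115)
66^11 ≡ 91 (mod 115)
66^22 ≡ 1 (mod 115) ✓
Thus |⟨66⟩| = ord(66) = 22.
The index is φ(115) / ord(66) = 88 / 22 = 4.

4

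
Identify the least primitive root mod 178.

φ(178) = φ(2)·φ(89) = 1·88 = 88 = 2^3 · 11.
Test candidates g = 2, 3, … against the prime factors q ∈ {2, 11} of φ(178): g is a generator iff g^(88/q) ≢ 1 for every such q.
g = 2: gcd(2, 178) = 2 > 1, not a unit — skip.
g = 3: 3^44 ≡ 177; 3^8 ≡ 153 — none is 1, so 3 is a primitive root.
Hence the least primitive root of 178 is 3.

3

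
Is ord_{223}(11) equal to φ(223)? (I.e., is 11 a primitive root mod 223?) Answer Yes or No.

φ(223) = 223 − 1 = 222 = 2 · 3 · 37.
11 is a primitive root mod 223 iff 11^(φ(223)/q) ≢ 1 for every prime q | φ(223), i.e. q ∈ {2, 3, 37}.
11^111 ≡ 222 (mod 223)  [q = 2: ≢ 1 ✓]
11^74 ≡ 39 (mod 223)  [q = 3: ≢ 1 ✓]
11^6 ≡ 49 (mod 223)  [q = 37: ≢ 1 ✓]
Every test exponent gives a nontrivial residue, hence 11 generates the full group.

Yes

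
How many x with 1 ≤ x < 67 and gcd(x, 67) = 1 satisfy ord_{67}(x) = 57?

0

φ(67) = 67 − 1 = 66 = 2 · 3 · 11.
In a cyclic group of order 66, there are φ(d) elements of order d for each divisor d of 66, and zero for non-divisors.
Since 57 ∤ 66, the count is 0.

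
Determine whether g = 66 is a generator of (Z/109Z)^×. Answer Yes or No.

No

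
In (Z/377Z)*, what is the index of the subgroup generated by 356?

Since 356 ∈ (Z/377Z)^×, its order divides φ(377) = φ(13·29) = (13−1)·(29−1) = 12·28 = 336 = 2^4 · 3 · 7.
Divisors of 336: 1, 2, 3, 4, 6, 7, 8, 12, 14, 16, 21, 24, 28, 42, 48, 56, 84, 112, 168, 336.
Check 356^d mod 377 for each divisor in increasing order:
356^1 ≡ 356
356^2 ≡ 64
356^3 ≡ 164
356^4 ≡ 326
356^6 ≡ 129
356^7 ≡ 307
356^8 ≡ 339
356^12 ≡ 53
356^14 ≡ 376
356^16 ≡ 313
356^21 ≡ 70
356^24 ≡ 170
356^28 ≡ 1
So ord_377(356) = 28, hence |⟨356⟩| = 28.
[(Z/377Z)^× : ⟨356⟩] = 336/28 = 12.

12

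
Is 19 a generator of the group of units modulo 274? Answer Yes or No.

φ(274) = φ(2)·φ(137) = 1·136 = 136 = 2^3 · 17.
An element g generates (Z/274Z)^× iff g^(136/q) ≢ 1 (mod 274) for each prime q ∈ {2, 17}.
19^68 ≡ 1 (mod 274)  [q = 2: ≡ 1 ✗]
19^8 ≡ 197 (mod 274)  [q = 17: ≢ 1 ✓]
Since 19^68 ≡ 1, the order of 19 divides 68 < 136, so 19 is not a primitive root.

No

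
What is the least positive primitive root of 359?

7

φ(359) = 359 − 1 = 358 = 2 · 179.
Test candidates g = 2, 3, … against the prime factors q ∈ {2, 179} of φ(359): g is a generator iff g^(358/q) ≢ 1 for every such q.
g = 2: 2^179 ≡ 1 — hits 1, so not a primitive root.
g = 3: 3^179 ≡ 1 — hits 1, so not a primitive root.
g = 4: 4^179 ≡ 1 — hits 1, so not a primitive root.
g = 5: 5^179 ≡ 1 — hits 1, so not a primitive root.
g = 6: 6^179 ≡ 1 — hits 1, so not a primitive root.
g = 7: 7^179 ≡ 358; 7^2 ≡ 49 — none is 1, so 7 is a primitive root.
Hence the least primitive root of 359 is 7.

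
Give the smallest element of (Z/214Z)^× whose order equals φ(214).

5

φ(214) = φ(2)·φ(107) = 1·106 = 106 = 2 · 53.
Test candidates g = 2, 3, … against the prime factors q ∈ {2, 53} of φ(214): g is a generator iff g^(106/q) ≢ 1 for every such q.
g = 2: gcd(2, 214) = 2 > 1, not a unit — skip.
g = 3: 3^53 ≡ 1 — hits 1, so not a primitive root.
g = 4: gcd(4, 214) = 2 > 1, not a unit — skip.
g = 5: 5^53 ≡ 213; 5^2 ≡ 25 — none is 1, so 5 is a primitive root.
The smallest primitive root modulo 214 is 5.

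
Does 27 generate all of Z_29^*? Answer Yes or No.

Yes

φ(29) = 29 − 1 = 28 = 2^2 · 7.
An element g generates (Z/29Z)^× iff g^(28/q) ≢ 1 (mod 29) for each prime q ∈ {2, 7}.
27^14 ≡ 28 (mod 29)  [q = 2: ≢ 1 ✓]
27^4 ≡ 16 (mod 29)  [q = 7: ≢ 1 ✓]
Every test exponent gives a nontrivial residue, hence 27 generates the full group.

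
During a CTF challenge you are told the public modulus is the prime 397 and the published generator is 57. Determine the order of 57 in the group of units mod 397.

198

The order of 57 must divide φ(397) = 397 − 1 = 396 = 2^2 · 3^2 · 11.
Divisors of 396: 1, 2, 3, 4, 6, 9, 11, 12, 18, 22, 33, 36, 44, 66, 99, 132, 198, 396.
Test each divisor d:
57^1 ≡ 57 (mod 397)
57^2 ≡ 73 (mod 397)
57^3 ≡ 191 (mod 397)
57^4 ≡ 168 (mod 397)
57^6 ≡ 354 (mod 397)
57^9 ≡ 124 (mod 397)
57^11 ≡ 318 (mod 397)
57^12 ≡ 261 (mod 397)
57^18 ≡ 290 (mod 397)
57^22 ≡ 286 (mod 397)
57^33 ≡ 35 (mod 397)
57^36 ≡ 333 (mod 397)
57^44 ≡ 14 (mod 397)
57^66 ≡ 34 (mod 397)
57^99 ≡ 396 (mod 397)
57^132 ≡ 362 (mod 397)
57^198 ≡ 1 (mod 397) ✓
Therefore the multiplicative order of 57 modulo 397 is 198.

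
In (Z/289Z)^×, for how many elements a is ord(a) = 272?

φ(289) = φ(17^2) = 17·(17−1) = 272 = 2^4 · 17.
Since (Z/289Z)^× is cyclic of order 272, the number of elements of order d is φ(d) when d | 272 and 0 otherwise.
272 = 2^4 · 17 divides 272, and φ(272) = 128.

128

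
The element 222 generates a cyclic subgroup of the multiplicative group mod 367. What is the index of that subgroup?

By Lagrange's theorem, ord_367(222) divides φ(367) = 367 − 1 = 366 = 2 · 3 · 61.
Divisors of 366: 1, 2, 3, 6, 61, 122, 183, 366.
Check 222^d mod 367 for each divisor in increasing order:
222^1 ≡ 222
222^2 ≡ 106
222^3 ≡ 44
222^6 ≡ 101
222^61 ≡ 366
222^122 ≡ 1
So ord_367(222) = 122, hence |⟨222⟩| = 122.
[(Z/367Z)^× : ⟨222⟩] = 366/122 = 3.

3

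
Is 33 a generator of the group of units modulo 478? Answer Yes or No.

φ(478) = φ(2)·φ(239) = 1·238 = 238 = 2 · 7 · 17.
33 is a primitive root mod 478 iff 33^(φ(478)/q) ≢ 1 for every prime q | φ(478), i.e. q ∈ {2, 7, 17}.
33^119 ≡ 1 (mod 478)  [q = 2: ≡ 1 ✗]
33^34 ≡ 263 (mod 478)  [q = 7: ≢ 1 ✓]
33^14 ≡ 245 (mod 478)  [q = 17: ≢ 1 ✓]
Since 33^119 ≡ 1, the order of 33 divides 119 < 238, so 33 is not a primitive root.

No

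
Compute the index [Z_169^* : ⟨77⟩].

ord(77) | φ(169) = φ(13^2) = 13·(13−1) = 156 = 2^2 · 3 · 13.
Divisors of 156: 1, 2, 3, 4, 6, 12, 13, 26, 39, 52, 78, 156.
Evaluate successive powers at the divisors of 156:
77^1 ≡ 77 (mod 169)
77^2 ≡ 14 (mod 169)
77^3 ≡ 64 (mod 169)
77^4 ≡ 27 (mod 169)
77^6 ≡ 40 (mod 169)
77^12 ≡ 79 (mod 169)
77^13 ≡ 168 (mod 169)
77^26 ≡ 1 (mod 169) ✓
Thus |⟨77⟩| = ord(77) = 26.
Index = |(Z/169Z)^×| / |⟨77⟩| = 156 / 26 = 6.

6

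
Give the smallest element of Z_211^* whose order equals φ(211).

φ(211) = 211 − 1 = 210 = 2 · 3 · 5 · 7.
Test candidates g = 2, 3, … against the prime factors q ∈ {2, 3, 5, 7} of φ(211): g is a generator iff g^(210/q) ≢ 1 for every such q.
g = 2: 2^105 ≡ 210; 2^70 ≡ 196; 2^42 ≡ 107; 2^30 ≡ 171 — none is 1, so 2 is a primitive root.
The smallest primitive root modulo 211 is 2.

2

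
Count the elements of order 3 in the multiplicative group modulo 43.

φ(43) = 43 − 1 = 42 = 2 · 3 · 7.
(Z/43Z)^× is cyclic (|G| = 42); a cyclic group of order m has exactly φ(d) elements of each order d | m, and none otherwise.
3 | 42, and φ(3) = 3 − 1 = 2.

2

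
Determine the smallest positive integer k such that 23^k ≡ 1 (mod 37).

12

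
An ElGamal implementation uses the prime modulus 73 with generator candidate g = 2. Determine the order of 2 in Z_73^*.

By Lagrange's theorem, ord_73(2) divides φ(73) = 73 − 1 = 72 = 2^3 · 3^2.
Divisors of 72: 1, 2, 3, 4, 6, 8, 9, 12, 18, 24, 36, 72.
Evaluate successive powers at the divisors of 72:
2^1 ≡ 2
2^2 ≡ 4
2^3 ≡ 8
2^4 ≡ 16
2^6 ≡ 64
2^8 ≡ 37
2^9 ≡ 1
Therefore the multiplicative order of 2 modulo 73 is 9.

9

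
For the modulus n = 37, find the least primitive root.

2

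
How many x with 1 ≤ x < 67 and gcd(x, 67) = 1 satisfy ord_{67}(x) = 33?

20

φ(67) = 67 − 1 = 66 = 2 · 3 · 11.
Since (Z/67Z)^× is cyclic of order 66, the number of elements of order d is φ(d) when d | 66 and 0 otherwise.
33 = 3 · 11 divides 66, and φ(33) = 20.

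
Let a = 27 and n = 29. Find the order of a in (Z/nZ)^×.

By Lagrange's theorem, ord_29(27) divides φ(29) = 29 − 1 = 28 = 2^2 · 7.
Divisors of 28: 1, 2, 4, 7, 14, 28.
Check 27^d mod 29 for each divisor in increasing order:
27^1 ≡ 27 (mod 29)
27^2 ≡ 4 (mod 29)
27^4 ≡ 16 (mod 29)
27^7 ≡ 17 (mod 29)
27^14 ≡ 28 (mod 29)
27^28 ≡ 1 (mod 29) ✓
Therefore the multiplicative order of 27 modulo 29 is 28.

28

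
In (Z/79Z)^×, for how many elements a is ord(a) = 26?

12

φ(79) = 79 − 1 = 78 = 2 · 3 · 13.
Since (Z/79Z)^× is cyclic of order 78, the number of elements of order d is φ(d) when d | 78 and 0 otherwise.
26 = 2 · 13 divides 78, and φ(26) = 12.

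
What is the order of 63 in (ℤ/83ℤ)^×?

ord(63) | φ(83) = 83 − 1 = 82 = 2 · 41.
Divisors of 82: 1, 2, 41, 82.
Evaluate successive powers at the divisors of 82:
63^1 ≡ 63 (mod 83)
63^2 ≡ 68 (mod 83)
63^41 ≡ 1 (mod 83) ✓
Hence ord(63) = 41.

41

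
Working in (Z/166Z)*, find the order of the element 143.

82

By Lagrange's theorem, ord_166(143) divides φ(166) = φ(2)·φ(83) = 1·82 = 82 = 2 · 41.
Divisors of 82: 1, 2, 41, 82.
Check 143^d mod 166 for each divisor in increasing order:
143^1 ≡ 143 (mod 166)
143^2 ≡ 31 (mod 166)
143^41 ≡ 165 (mod 166)
143^82 ≡ 1 (mod 166) ✓
The smallest such exponent is 82, so the order of 143 is 82.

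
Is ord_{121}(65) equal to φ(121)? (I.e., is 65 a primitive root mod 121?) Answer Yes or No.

φ(121) = φ(11^2) = 11·(11−1) = 110 = 2 · 5 · 11.
Test 65^(110/q) mod 121 for each prime factor q of 110:
65^55 ≡ 120 (mod 121)  [q = 2: ≢ 1 ✓]
65^22 ≡ 1 (mod 121)  [q = 5: ≡ 1 ✗]
65^10 ≡ 67 (mod 121)  [q = 11: ≢ 1 ✓]
The check at q = 5 fails, so 65 generates a proper subgroup.

No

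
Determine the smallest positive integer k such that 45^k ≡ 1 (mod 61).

30

Since 45 ∈ (Z/61Z)^×, its order divides φ(61) = 61 − 1 = 60 = 2^2 · 3 · 5.
Divisors of 60: 1, 2, 3, 4, 5, 6, 10, 12, 15, 20, 30, 60.
Evaluate successive powers at the divisors of 60:
45^1 ≡ 45
45^2 ≡ 12
45^3 ≡ 52
45^4 ≡ 22
45^5 ≡ 14
45^6 ≡ 20
45^10 ≡ 13
45^12 ≡ 34
45^15 ≡ 60
45^20 ≡ 47
45^30 ≡ 1
Therefore the multiplicative order of 45 modulo 61 is 30.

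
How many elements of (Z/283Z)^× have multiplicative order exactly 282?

92

φ(283) = 283 − 1 = 282 = 2 · 3 · 47.
In a cyclic group of order 282, there are φ(d) elements of order d for each divisor d of 282, and zero for non-divisors.
282 = 2 · 3 · 47 divides 282, and φ(282) = 92.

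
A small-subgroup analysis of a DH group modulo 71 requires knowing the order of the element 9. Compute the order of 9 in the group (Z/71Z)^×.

35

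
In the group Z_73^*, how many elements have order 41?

φ(73) = 73 − 1 = 72 = 2^3 · 3^2.
In a cyclic group of order 72, there are φ(d) elements of order d for each divisor d of 72, and zero for non-divisors.
41 does not divide 72, so no element of (Z/73Z)^× has order 41.

0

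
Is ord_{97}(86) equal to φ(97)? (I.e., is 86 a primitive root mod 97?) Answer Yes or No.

φ(97) = 97 − 1 = 96 = 2^5 · 3.
Test 86^(96/q) mod 97 for each prime factor q of 96:
86^48 ≡ 1 (mod 97)  [q = 2: ≡ 1 ✗]
86^32 ≡ 61 (mod 97)  [q = 3: ≢ 1 ✓]
86^48 ≡ 1 shows ord(86) | 48, strictly less than φ(97); not a primitive root.

No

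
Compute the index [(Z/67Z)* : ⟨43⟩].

Since 43 ∈ (Z/67Z)^×, its order divides φ(67) = 67 − 1 = 66 = 2 · 3 · 11.
Divisors of 66: 1, 2, 3, 6, 11, 22, 33, 66.
Compute 43^d (mod 67) for the divisors d until we hit 1:
43^1 ≡ 43 (mod 67)
43^2 ≡ 40 (mod 67)
43^3 ≡ 45 (mod 67)
43^6 ≡ 15 (mod 67)
43^11 ≡ 66 (mod 67)
43^22 ≡ 1 (mod 67) ✓
Thus |⟨43⟩| = ord(43) = 22.
[(Z/67Z)^× : ⟨43⟩] = 66/22 = 3.

3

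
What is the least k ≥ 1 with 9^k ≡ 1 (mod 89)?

The order of 9 must divide φ(89) = 89 − 1 = 88 = 2^3 · 11.
Divisors of 88: 1, 2, 4, 8, 11, 22, 44, 88.
Test each divisor d:
9^1 ≡ 9 (mod 89)
9^2 ≡ 81 (mod 89)
9^4 ≡ 64 (mod 89)
9^8 ≡ 2 (mod 89)
9^11 ≡ 34 (mod 89)
9^22 ≡ 88 (mod 89)
9^44 ≡ 1 (mod 89) ✓
So ord_89(9) = 44.

44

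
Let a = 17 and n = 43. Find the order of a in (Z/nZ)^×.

The order of 17 must divide φ(43) = 43 − 1 = 42 = 2 · 3 · 7.
Divisors of 42: 1, 2, 3, 6, 7, 14, 21, 42.
Evaluate successive powers at the divisors of 42:
17^1 ≡ 17 (mod 43)
17^2 ≡ 31 (mod 43)
17^3 ≡ 11 (mod 43)
17^6 ≡ 35 (mod 43)
17^7 ≡ 36 (mod 43)
17^14 ≡ 6 (mod 43)
17^21 ≡ 1 (mod 43) ✓
So ord_43(17) = 21.

21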